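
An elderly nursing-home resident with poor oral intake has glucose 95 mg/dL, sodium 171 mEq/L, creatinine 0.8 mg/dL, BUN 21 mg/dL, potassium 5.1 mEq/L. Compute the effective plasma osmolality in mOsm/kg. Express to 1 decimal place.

347.3 mOsm/kg

Effective osmolality excludes urea (freely permeant across cell membranes):
2·Na + glucose/18
= 2·171 + 95/18
= 342 + 5.28
= 347.28 mOsm/kg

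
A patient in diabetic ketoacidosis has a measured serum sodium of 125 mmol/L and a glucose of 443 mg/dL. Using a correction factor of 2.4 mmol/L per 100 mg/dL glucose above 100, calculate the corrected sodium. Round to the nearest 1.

Corrected Na = measured Na + 2.4 · (glucose − 100)/100
= 125 + 2.4 · (443 − 100)/100
= 125 + 8.2
= 133.2 mmol/L

133 mmol/L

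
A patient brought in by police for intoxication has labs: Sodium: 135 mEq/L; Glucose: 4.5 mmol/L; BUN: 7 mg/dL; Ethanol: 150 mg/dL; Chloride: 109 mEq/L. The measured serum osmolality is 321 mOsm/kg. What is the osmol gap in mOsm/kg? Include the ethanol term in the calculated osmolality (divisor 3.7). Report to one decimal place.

Calculated osmolality = 2·Na + glucose + BUN/2.8 + ethanol/3.7
= 2·135 + 4.5 + 7/2.8 + 150/3.7
= 270 + 4.50 + 2.50 + 40.54
= 317.54 mOsm/kg ≈ 317.5 mOsm/kg
Osmolar gap = measured − calculated = 321 − 317.5 = 3.5 mOsm/kg

3.5 mOsm/kg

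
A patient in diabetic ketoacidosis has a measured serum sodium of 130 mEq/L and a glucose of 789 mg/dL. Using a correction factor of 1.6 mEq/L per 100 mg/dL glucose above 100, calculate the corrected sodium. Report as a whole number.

Corrected Na = measured Na + 1.6 · (glucose − 100)/100
= 130 + 1.6 · (789 − 100)/100
= 130 + 11
= 141 mEq/L

141 mEq/L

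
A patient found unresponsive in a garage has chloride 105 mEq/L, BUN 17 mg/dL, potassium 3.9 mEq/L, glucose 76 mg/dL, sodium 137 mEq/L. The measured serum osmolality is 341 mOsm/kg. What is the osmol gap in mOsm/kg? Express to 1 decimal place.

56.7 mOsm/kg

Calculated osmolality = 2·Na + glucose/18 + BUN/2.8
= 2·137 + 76/18 + 17/2.8
= 274 + 4.22 + 6.07
= 284.29 mOsm/kg ≈ 284.3 mOsm/kg
Osmolar gap = measured − calculated = 341 − 284.3 = 56.7 mOsm/kg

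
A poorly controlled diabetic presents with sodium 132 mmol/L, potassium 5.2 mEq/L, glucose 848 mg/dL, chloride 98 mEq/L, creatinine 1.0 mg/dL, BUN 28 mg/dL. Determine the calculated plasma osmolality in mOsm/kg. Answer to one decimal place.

321.1 mOsm/kg

Calculated osmolality = 2·Na + glucose/18 + BUN/2.8
= 2·132 + 848/18 + 28/2.8
= 264 + 47.11 + 10
= 321.11 mOsm/kg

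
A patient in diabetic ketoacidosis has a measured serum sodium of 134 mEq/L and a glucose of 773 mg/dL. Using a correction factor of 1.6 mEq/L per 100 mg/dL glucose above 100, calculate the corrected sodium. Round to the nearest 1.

Corrected Na = measured Na + 1.6 · (glucose − 100)/100
= 134 + 1.6 · (773 − 100)/100
= 134 + 10.8
= 144.8 mEq/L

145 mEq/L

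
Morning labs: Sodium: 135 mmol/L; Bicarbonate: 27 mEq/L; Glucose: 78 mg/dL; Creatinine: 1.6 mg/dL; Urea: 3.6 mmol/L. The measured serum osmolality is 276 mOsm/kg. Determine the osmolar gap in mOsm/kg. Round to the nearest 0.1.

-1.9 mOsm/kg

Calculated osmolality = 2·Na + glucose/18 + urea
= 2·135 + 78/18 + 3.6
= 270 + 4.33 + 3.60
= 277.93 mOsm/kg ≈ 277.9 mOsm/kg
Osmolar gap = measured − calculated = 276 − 277.9 = -1.9 mOsm/kg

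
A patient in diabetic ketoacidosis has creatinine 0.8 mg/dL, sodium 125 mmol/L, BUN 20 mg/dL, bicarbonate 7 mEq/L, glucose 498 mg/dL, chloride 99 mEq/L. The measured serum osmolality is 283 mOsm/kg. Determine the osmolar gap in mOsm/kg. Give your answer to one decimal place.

Calculated osmolality = 2·Na + glucose/18 + BUN/2.8
= 2·125 + 498/18 + 20/2.8
= 250 + 27.67 + 7.14
= 284.81 mOsm/kg ≈ 284.8 mOsm/kg
Osmolar gap = measured − calculated = 283 − 284.8 = -1.8 mOsm/kg

-1.8 mOsm/kg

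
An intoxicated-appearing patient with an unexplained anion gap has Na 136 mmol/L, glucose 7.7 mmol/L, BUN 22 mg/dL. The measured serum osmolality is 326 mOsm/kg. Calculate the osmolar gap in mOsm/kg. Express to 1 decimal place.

Calculated osmolality = 2·Na + glucose + BUN/2.8
= 2·136 + 7.7 + 22/2.8
= 272 + 7.70 + 7.86
= 287.56 mOsm/kg ≈ 287.6 mOsm/kg
Osmolar gap = measured − calculated = 326 − 287.6 = 38.4 mOsm/kg

38.4 mOsm/kg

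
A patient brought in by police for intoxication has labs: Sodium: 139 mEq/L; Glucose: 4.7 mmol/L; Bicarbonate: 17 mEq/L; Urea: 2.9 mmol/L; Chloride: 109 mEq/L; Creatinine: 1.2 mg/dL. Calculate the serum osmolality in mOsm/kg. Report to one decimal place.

Calculated osmolality = 2·Na + glucose + urea
= 2·139 + 4.7 + 2.9
= 278 + 4.70 + 2.90
= 285.6 mOsm/kg

285.6 mOsm/kg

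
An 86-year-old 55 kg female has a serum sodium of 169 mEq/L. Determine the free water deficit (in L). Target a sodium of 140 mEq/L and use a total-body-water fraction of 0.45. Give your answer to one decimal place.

TBW = 0.45 · 55 = 24.75 L
Free water deficit = TBW · (Na/140 − 1)
= 24.75 · (169/140 − 1)
= 24.75 · 0.2071
= 5.13 L

5.1 L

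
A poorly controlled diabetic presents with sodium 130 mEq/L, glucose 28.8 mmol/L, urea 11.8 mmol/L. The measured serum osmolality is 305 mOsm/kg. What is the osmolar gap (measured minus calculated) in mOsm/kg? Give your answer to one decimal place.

Calculated osmolality = 2·Na + glucose + urea
= 2·130 + 28.8 + 11.8
= 260 + 28.80 + 11.80
= 300.6 mOsm/kg ≈ 300.6 mOsm/kg
Osmolar gap = measured − calculated = 305 − 300.6 = 4.4 mOsm/kg

4.4 mOsm/kg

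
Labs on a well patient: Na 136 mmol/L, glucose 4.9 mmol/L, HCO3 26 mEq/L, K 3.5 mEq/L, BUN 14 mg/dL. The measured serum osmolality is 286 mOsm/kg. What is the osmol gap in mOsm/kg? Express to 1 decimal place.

4.1 mOsm/kg

Calculated osmolality = 2·Na + glucose + BUN/2.8
= 2·136 + 4.9 + 14/2.8
= 272 + 4.90 + 5
= 281.9 mOsm/kg ≈ 281.9 mOsm/kg
Osmolar gap = measured − calculated = 286 − 281.9 = 4.1 mOsm/kg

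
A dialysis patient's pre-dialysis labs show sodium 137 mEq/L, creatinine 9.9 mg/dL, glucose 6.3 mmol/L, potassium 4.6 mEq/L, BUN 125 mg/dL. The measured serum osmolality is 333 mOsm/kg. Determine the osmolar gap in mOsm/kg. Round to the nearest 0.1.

8.1 mOsm/kg

Calculated osmolality = 2·Na + glucose + BUN/2.8
= 2·137 + 6.3 + 125/2.8
= 274 + 6.30 + 44.64
= 324.94 mOsm/kg ≈ 324.9 mOsm/kg
Osmolar gap = measured − calculated = 333 − 324.9 = 8.1 mOsm/kg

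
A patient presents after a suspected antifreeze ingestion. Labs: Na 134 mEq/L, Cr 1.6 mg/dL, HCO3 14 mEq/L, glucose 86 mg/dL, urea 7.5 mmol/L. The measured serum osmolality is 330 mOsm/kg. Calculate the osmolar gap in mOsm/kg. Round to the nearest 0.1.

Calculated osmolality = 2·Na + glucose/18 + urea
= 2·134 + 86/18 + 7.5
= 268 + 4.78 + 7.50
= 280.28 mOsm/kg ≈ 280.3 mOsm/kg
Osmolar gap = measured − calculated = 330 − 280.3 = 49.7 mOsm/kg

49.7 mOsm/kg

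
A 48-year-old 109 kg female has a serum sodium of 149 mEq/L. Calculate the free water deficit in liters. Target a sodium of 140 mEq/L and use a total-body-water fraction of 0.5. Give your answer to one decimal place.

3.5 L

TBW = 0.5 · 109 = 54.5 L
Free water deficit = TBW · (Na/140 − 1)
= 54.5 · (149/140 − 1)
= 54.5 · 0.0643
= 3.5 L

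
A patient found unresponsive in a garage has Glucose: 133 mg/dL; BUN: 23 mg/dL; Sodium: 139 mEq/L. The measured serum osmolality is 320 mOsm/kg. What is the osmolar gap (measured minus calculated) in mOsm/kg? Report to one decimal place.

26.4 mOsm/kg

Calculated osmolality = 2·Na + glucose/18 + BUN/2.8
= 2·139 + 133/18 + 23/2.8
= 278 + 7.39 + 8.21
= 293.6 mOsm/kg ≈ 293.6 mOsm/kg
Osmolar gap = measured − calculated = 320 − 293.6 = 26.4 mOsm/kg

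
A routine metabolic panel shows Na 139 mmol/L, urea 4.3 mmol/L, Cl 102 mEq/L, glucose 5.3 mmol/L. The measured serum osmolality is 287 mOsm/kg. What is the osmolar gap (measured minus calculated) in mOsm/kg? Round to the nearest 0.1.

-0.6 mOsm/kg

Calculated osmolality = 2·Na + glucose + urea
= 2·139 + 5.3 + 4.3
= 278 + 5.30 + 4.30
= 287.6 mOsm/kg ≈ 287.6 mOsm/kg
Osmolar gap = measured − calculated = 287 − 287.6 = -0.6 mOsm/kg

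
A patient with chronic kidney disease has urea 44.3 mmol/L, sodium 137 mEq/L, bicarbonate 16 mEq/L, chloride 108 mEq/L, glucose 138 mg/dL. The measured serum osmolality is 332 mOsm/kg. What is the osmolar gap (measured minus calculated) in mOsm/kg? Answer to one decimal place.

6.0 mOsm/kg

Calculated osmolality = 2·Na + glucose/18 + urea
= 2·137 + 138/18 + 44.3
= 274 + 7.67 + 44.30
= 325.97 mOsm/kg ≈ 326.0 mOsm/kg
Osmolar gap = measured − calculated = 332 − 326.0 = 6.0 mOsm/kg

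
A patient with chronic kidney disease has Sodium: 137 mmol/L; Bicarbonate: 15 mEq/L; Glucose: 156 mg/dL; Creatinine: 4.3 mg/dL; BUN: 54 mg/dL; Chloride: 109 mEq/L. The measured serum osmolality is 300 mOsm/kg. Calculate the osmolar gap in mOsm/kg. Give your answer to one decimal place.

-2.0 mOsm/kg

Calculated osmolality = 2·Na + glucose/18 + BUN/2.8
= 2·137 + 156/18 + 54/2.8
= 274 + 8.67 + 19.29
= 301.96 mOsm/kg ≈ 302.0 mOsm/kg
Osmolar gap = measured − calculated = 300 − 302.0 = -2.0 mOsm/kg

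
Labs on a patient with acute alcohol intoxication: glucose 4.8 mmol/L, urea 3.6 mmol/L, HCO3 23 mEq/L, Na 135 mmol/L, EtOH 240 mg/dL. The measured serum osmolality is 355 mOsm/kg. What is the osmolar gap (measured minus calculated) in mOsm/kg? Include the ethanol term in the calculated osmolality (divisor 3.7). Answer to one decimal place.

Calculated osmolality = 2·Na + glucose + urea + ethanol/3.7
= 2·135 + 4.8 + 3.6 + 240/3.7
= 270 + 4.80 + 3.60 + 64.86
= 343.26 mOsm/kg ≈ 343.3 mOsm/kg
Osmolar gap = measured − calculated = 355 − 343.3 = 11.7 mOsm/kg

11.7 mOsm/kg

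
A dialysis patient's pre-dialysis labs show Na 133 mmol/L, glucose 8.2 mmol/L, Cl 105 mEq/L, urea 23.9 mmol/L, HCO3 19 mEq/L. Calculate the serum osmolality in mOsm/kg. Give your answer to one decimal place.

Calculated osmolality = 2·Na + glucose + urea
= 2·133 + 8.2 + 23.9
= 266 + 8.20 + 23.90
= 298.1 mOsm/kg

298.1 mOsm/kg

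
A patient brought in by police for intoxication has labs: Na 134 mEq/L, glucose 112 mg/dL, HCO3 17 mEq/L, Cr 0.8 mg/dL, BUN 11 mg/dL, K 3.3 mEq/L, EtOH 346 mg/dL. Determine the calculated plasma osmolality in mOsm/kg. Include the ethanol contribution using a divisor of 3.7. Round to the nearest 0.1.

Calculated osmolality = 2·Na + glucose/18 + BUN/2.8 + ethanol/3.7
= 2·134 + 112/18 + 11/2.8 + 346/3.7
= 268 + 6.22 + 3.93 + 93.51
= 371.66 mOsm/kg

371.7 mOsm/kg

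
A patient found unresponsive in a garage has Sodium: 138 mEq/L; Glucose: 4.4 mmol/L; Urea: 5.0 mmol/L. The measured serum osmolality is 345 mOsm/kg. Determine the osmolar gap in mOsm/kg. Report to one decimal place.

Calculated osmolality = 2·Na + glucose + urea
= 2·138 + 4.4 + 5
= 276 + 4.40 + 5
= 285.4 mOsm/kg ≈ 285.4 mOsm/kg
Osmolar gap = measured − calculated = 345 − 285.4 = 59.6 mOsm/kg

59.6 mOsm/kg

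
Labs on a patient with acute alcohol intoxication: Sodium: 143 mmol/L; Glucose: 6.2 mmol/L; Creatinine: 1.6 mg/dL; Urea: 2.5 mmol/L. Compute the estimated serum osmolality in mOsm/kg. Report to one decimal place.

Calculated osmolality = 2·Na + glucose + urea
= 2·143 + 6.2 + 2.5
= 286 + 6.20 + 2.50
= 294.7 mOsm/kg

294.7 mOsm/kg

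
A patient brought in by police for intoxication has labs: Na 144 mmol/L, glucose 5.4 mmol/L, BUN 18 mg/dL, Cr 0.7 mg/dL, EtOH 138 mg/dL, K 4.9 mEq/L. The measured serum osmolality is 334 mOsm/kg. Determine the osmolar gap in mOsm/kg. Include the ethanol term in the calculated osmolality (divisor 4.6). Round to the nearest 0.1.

Calculated osmolality = 2·Na + glucose + BUN/2.8 + ethanol/4.6
= 2·144 + 5.4 + 18/2.8 + 138/4.6
= 288 + 5.40 + 6.43 + 30
= 329.83 mOsm/kg ≈ 329.8 mOsm/kg
Osmolar gap = measured − calculated = 334 − 329.8 = 4.2 mOsm/kg

4.2 mOsm/kg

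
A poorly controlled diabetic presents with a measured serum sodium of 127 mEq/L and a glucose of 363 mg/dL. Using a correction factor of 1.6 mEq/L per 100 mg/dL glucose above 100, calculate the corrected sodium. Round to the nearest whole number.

131 mEq/L

Corrected Na = measured Na + 1.6 · (glucose − 100)/100
= 127 + 1.6 · (363 − 100)/100
= 127 + 4.2
= 131.2 mEq/L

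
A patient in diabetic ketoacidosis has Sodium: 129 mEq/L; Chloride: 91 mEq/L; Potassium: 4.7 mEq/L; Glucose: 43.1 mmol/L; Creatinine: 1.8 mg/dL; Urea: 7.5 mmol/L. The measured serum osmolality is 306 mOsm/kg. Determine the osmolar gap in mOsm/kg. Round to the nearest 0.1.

-2.6 mOsm/kg

Calculated osmolality = 2·Na + glucose + urea
= 2·129 + 43.1 + 7.5
= 258 + 43.10 + 7.50
= 308.6 mOsm/kg ≈ 308.6 mOsm/kg
Osmolar gap = measured − calculated = 306 − 308.6 = -2.6 mOsm/kg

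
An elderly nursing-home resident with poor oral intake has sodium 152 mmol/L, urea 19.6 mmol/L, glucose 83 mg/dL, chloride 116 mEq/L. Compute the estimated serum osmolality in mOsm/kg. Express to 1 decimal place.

328.2 mOsm/kg

Calculated osmolality = 2·Na + glucose/18 + urea
= 2·152 + 83/18 + 19.6
= 304 + 4.61 + 19.60
= 328.21 mOsm/kg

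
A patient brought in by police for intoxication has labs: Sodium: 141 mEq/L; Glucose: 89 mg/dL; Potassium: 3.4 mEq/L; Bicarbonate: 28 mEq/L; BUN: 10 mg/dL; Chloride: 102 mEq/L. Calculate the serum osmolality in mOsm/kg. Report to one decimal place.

290.5 mOsm/kg

Calculated osmolality = 2·Na + glucose/18 + BUN/2.8
= 2·141 + 89/18 + 10/2.8
= 282 + 4.94 + 3.57
= 290.51 mOsm/kg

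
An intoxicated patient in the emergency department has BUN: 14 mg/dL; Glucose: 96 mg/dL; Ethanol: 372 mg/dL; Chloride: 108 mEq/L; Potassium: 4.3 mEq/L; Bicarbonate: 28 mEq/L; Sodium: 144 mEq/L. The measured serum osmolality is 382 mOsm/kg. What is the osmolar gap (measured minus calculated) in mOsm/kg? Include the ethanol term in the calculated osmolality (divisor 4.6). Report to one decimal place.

Calculated osmolality = 2·Na + glucose/18 + BUN/2.8 + ethanol/4.6
= 2·144 + 96/18 + 14/2.8 + 372/4.6
= 288 + 5.33 + 5 + 80.87
= 379.2 mOsm/kg ≈ 379.2 mOsm/kg
Osmolar gap = measured − calculated = 382 − 379.2 = 2.8 mOsm/kg

2.8 mOsm/kg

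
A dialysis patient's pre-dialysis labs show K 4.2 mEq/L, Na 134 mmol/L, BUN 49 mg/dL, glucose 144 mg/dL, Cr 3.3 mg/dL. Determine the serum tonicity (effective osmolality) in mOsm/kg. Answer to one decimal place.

Effective osmolality excludes urea (freely permeant across cell membranes):
2·Na + glucose/18
= 2·134 + 144/18
= 268 + 8
= 276 mOsm/kg

276.0 mOsm/kg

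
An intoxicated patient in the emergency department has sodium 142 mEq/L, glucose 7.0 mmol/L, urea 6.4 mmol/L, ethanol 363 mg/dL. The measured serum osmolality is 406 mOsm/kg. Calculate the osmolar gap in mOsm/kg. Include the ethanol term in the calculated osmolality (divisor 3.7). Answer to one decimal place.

10.5 mOsm/kg

Calculated osmolality = 2·Na + glucose + urea + ethanol/3.7
= 2·142 + 7 + 6.4 + 363/3.7
= 284 + 7 + 6.40 + 98.11
= 395.51 mOsm/kg ≈ 395.5 mOsm/kg
Osmolar gap = measured − calculated = 406 − 395.5 = 10.5 mOsm/kg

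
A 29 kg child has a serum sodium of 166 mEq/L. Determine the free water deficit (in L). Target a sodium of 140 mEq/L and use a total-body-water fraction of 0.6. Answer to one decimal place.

TBW = 0.6 · 29 = 17.4 L
Free water deficit = TBW · (Na/140 − 1)
= 17.4 · (166/140 − 1)
= 17.4 · 0.1857
= 3.23 L

3.2 L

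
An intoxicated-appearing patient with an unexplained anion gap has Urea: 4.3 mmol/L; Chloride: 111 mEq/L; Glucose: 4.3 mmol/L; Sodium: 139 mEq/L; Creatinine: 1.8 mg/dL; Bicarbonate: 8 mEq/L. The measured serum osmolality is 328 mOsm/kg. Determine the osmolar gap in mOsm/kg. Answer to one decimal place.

41.4 mOsm/kg

Calculated osmolality = 2·Na + glucose + urea
= 2·139 + 4.3 + 4.3
= 278 + 4.30 + 4.30
= 286.6 mOsm/kg ≈ 286.6 mOsm/kg
Osmolar gap = measured − calculated = 328 − 286.6 = 41.4 mOsm/kg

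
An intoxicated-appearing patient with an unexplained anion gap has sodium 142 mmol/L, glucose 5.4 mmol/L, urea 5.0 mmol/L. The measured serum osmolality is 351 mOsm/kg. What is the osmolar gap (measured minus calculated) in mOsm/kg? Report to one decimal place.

Calculated osmolality = 2·Na + glucose + urea
= 2·142 + 5.4 + 5
= 284 + 5.40 + 5
= 294.4 mOsm/kg ≈ 294.4 mOsm/kg
Osmolar gap = measured − calculated = 351 − 294.4 = 56.6 mOsm/kg

56.6 mOsm/kg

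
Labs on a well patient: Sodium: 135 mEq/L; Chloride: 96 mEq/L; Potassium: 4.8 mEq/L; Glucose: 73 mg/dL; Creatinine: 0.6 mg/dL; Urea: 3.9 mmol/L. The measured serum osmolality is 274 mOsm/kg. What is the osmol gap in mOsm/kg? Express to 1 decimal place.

Calculated osmolality = 2·Na + glucose/18 + urea
= 2·135 + 73/18 + 3.9
= 270 + 4.06 + 3.90
= 277.96 mOsm/kg ≈ 278.0 mOsm/kg
Osmolar gap = measured − calculated = 274 − 278.0 = -4.0 mOsm/kg

-4.0 mOsm/kg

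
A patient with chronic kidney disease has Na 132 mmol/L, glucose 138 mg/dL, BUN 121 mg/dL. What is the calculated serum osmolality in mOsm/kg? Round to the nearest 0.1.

314.9 mOsm/kg

Calculated osmolality = 2·Na + glucose/18 + BUN/2.8
= 2·132 + 138/18 + 121/2.8
= 264 + 7.67 + 43.21
= 314.88 mOsm/kg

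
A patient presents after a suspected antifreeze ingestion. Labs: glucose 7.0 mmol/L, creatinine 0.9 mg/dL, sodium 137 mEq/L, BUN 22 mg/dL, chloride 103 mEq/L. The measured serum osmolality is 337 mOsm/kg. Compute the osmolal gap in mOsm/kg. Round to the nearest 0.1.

Calculated osmolality = 2·Na + glucose + BUN/2.8
= 2·137 + 7 + 22/2.8
= 274 + 7 + 7.86
= 288.86 mOsm/kg ≈ 288.9 mOsm/kg
Osmolar gap = measured − calculated = 337 − 288.9 = 48.1 mOsm/kg

48.1 mOsm/kg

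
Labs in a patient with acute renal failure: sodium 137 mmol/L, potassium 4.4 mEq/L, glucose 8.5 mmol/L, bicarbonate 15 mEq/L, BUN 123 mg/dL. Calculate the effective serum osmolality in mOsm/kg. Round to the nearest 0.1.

Effective osmolality excludes urea (freely permeant across cell membranes):
2·Na + glucose
= 2·137 + 8.5
= 274 + 8.5
= 282.5 mOsm/kg

282.5 mOsm/kg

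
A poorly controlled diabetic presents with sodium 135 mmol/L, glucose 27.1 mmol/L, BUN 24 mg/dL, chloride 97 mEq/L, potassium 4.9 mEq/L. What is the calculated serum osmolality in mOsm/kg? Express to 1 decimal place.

Calculated osmolality = 2·Na + glucose + BUN/2.8
= 2·135 + 27.1 + 24/2.8
= 270 + 27.10 + 8.57
= 305.67 mOsm/kg

305.7 mOsm/kg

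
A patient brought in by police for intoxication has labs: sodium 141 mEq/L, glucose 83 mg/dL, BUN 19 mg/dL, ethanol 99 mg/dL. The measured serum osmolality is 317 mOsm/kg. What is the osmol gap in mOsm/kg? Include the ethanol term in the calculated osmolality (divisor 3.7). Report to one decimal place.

Calculated osmolality = 2·Na + glucose/18 + BUN/2.8 + ethanol/3.7
= 2·141 + 83/18 + 19/2.8 + 99/3.7
= 282 + 4.61 + 6.79 + 26.76
= 320.16 mOsm/kg ≈ 320.2 mOsm/kg
Osmolar gap = measured − calculated = 317 − 320.2 = -3.2 mOsm/kg

-3.2 mOsm/kg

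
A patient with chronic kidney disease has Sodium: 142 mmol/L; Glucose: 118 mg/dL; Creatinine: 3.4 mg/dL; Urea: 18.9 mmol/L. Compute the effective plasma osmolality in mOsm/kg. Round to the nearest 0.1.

Effective osmolality excludes urea (freely permeant across cell membranes):
2·Na + glucose/18
= 2·142 + 118/18
= 284 + 6.56
= 290.56 mOsm/kg

290.6 mOsm/kg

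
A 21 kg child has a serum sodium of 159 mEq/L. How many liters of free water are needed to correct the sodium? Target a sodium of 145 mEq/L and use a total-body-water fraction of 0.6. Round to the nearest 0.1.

1.2 L

TBW = 0.6 · 21 = 12.6 L
Free water deficit = TBW · (Na/145 − 1)
= 12.6 · (159/145 − 1)
= 12.6 · 0.0966
= 1.22 L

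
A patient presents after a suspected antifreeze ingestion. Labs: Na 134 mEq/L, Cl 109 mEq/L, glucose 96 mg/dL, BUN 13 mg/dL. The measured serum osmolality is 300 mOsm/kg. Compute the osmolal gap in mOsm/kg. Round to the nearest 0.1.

22.0 mOsm/kg

Calculated osmolality = 2·Na + glucose/18 + BUN/2.8
= 2·134 + 96/18 + 13/2.8
= 268 + 5.33 + 4.64
= 277.97 mOsm/kg ≈ 278.0 mOsm/kg
Osmolar gap = measured − calculated = 300 − 278.0 = 22.0 mOsm/kg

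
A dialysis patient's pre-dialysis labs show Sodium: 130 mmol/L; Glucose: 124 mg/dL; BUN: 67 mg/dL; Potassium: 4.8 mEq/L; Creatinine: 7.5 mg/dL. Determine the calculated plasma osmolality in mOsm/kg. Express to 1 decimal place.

Calculated osmolality = 2·Na + glucose/18 + BUN/2.8
= 2·130 + 124/18 + 67/2.8
= 260 + 6.89 + 23.93
= 290.82 mOsm/kg

290.8 mOsm/kg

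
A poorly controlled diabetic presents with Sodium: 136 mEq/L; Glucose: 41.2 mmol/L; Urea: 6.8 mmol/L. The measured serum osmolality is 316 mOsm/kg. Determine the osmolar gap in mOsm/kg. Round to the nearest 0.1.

Calculated osmolality = 2·Na + glucose + urea
= 2·136 + 41.2 + 6.8
= 272 + 41.20 + 6.80
= 320 mOsm/kg ≈ 320.0 mOsm/kg
Osmolar gap = measured − calculated = 316 − 320.0 = -4.0 mOsm/kg

-4.0 mOsm/kg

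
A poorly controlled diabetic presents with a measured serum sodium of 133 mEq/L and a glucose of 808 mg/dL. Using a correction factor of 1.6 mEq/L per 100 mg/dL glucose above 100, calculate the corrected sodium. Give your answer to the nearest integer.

144 mEq/L

Corrected Na = measured Na + 1.6 · (glucose − 100)/100
= 133 + 1.6 · (808 − 100)/100
= 133 + 11.3
= 144.3 mEq/L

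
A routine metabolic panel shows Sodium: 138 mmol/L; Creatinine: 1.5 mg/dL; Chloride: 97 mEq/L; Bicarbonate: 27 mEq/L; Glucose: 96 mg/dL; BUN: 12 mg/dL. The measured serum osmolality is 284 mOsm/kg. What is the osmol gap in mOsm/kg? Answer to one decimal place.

Calculated osmolality = 2·Na + glucose/18 + BUN/2.8
= 2·138 + 96/18 + 12/2.8
= 276 + 5.33 + 4.29
= 285.62 mOsm/kg ≈ 285.6 mOsm/kg
Osmolar gap = measured − calculated = 284 − 285.6 = -1.6 mOsm/kg

-1.6 mOsm/kg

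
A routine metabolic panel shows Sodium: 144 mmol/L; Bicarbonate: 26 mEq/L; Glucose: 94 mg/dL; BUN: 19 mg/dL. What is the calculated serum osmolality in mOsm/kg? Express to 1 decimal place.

Calculated osmolality = 2·Na + glucose/18 + BUN/2.8
= 2·144 + 94/18 + 19/2.8
= 288 + 5.22 + 6.79
= 300.01 mOsm/kg

300.0 mOsm/kg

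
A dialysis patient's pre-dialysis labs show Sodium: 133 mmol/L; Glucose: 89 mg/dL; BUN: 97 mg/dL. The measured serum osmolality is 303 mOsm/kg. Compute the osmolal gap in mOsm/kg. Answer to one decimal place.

Calculated osmolality = 2·Na + glucose/18 + BUN/2.8
= 2·133 + 89/18 + 97/2.8
= 266 + 4.94 + 34.64
= 305.58 mOsm/kg ≈ 305.6 mOsm/kg
Osmolar gap = measured − calculated = 303 − 305.6 = -2.6 mOsm/kg

-2.6 mOsm/kg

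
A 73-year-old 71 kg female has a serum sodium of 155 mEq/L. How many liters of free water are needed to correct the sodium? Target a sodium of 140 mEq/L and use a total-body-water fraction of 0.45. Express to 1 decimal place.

3.4 L

TBW = 0.45 · 71 = 31.95 L
Free water deficit = TBW · (Na/140 − 1)
= 31.95 · (155/140 − 1)
= 31.95 · 0.1071
= 3.42 L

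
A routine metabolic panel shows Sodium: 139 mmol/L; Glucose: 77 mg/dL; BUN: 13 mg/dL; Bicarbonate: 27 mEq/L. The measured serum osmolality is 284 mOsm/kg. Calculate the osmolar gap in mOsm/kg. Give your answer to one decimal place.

Calculated osmolality = 2·Na + glucose/18 + BUN/2.8
= 2·139 + 77/18 + 13/2.8
= 278 + 4.28 + 4.64
= 286.92 mOsm/kg ≈ 286.9 mOsm/kg
Osmolar gap = measured − calculated = 284 − 286.9 = -2.9 mOsm/kg

-2.9 mOsm/kg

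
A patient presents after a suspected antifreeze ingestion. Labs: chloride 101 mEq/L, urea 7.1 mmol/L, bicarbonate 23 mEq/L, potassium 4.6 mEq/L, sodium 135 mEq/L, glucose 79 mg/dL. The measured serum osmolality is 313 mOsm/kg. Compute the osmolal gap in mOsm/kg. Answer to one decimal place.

31.5 mOsm/kg

Calculated osmolality = 2·Na + glucose/18 + urea
= 2·135 + 79/18 + 7.1
= 270 + 4.39 + 7.10
= 281.49 mOsm/kg ≈ 281.5 mOsm/kg
Osmolar gap = measured − calculated = 313 − 281.5 = 31.5 mOsm/kg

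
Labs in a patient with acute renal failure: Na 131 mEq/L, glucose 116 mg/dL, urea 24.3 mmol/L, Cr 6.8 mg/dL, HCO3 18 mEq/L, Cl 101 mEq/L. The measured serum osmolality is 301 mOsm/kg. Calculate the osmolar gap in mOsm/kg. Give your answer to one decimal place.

Calculated osmolality = 2·Na + glucose/18 + urea
= 2·131 + 116/18 + 24.3
= 262 + 6.44 + 24.30
= 292.74 mOsm/kg ≈ 292.7 mOsm/kg
Osmolar gap = measured − calculated = 301 − 292.7 = 8.3 mOsm/kg

8.3 mOsm/kg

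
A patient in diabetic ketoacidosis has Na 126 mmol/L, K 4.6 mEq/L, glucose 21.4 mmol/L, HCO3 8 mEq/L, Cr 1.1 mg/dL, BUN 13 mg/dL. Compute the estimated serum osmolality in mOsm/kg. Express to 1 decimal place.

278.0 mOsm/kg

Calculated osmolality = 2·Na + glucose + BUN/2.8
= 2·126 + 21.4 + 13/2.8
= 252 + 21.40 + 4.64
= 278.04 mOsm/kg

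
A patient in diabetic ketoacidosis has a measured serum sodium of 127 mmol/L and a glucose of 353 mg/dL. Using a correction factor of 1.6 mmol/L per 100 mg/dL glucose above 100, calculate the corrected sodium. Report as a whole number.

131 mmol/L

Corrected Na = measured Na + 1.6 · (glucose − 100)/100
= 127 + 1.6 · (353 − 100)/100
= 127 + 4
= 131 mmol/L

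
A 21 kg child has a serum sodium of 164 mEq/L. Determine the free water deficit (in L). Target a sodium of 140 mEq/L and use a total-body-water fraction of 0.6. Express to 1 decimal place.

2.2 L

TBW = 0.6 · 21 = 12.6 L
Free water deficit = TBW · (Na/140 − 1)
= 12.6 · (164/140 − 1)
= 12.6 · 0.1714
= 2.16 L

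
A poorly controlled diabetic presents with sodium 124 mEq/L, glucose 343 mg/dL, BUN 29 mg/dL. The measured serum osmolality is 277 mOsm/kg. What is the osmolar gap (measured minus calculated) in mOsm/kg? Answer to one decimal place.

-0.4 mOsm/kg

Calculated osmolality = 2·Na + glucose/18 + BUN/2.8
= 2·124 + 343/18 + 29/2.8
= 248 + 19.06 + 10.36
= 277.42 mOsm/kg ≈ 277.4 mOsm/kg
Osmolar gap = measured − calculated = 277 − 277.4 = -0.4 mOsm/kg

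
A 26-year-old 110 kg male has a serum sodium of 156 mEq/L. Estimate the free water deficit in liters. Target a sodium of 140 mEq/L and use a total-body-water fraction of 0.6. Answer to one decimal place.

7.5 L

TBW = 0.6 · 110 = 66 L
Free water deficit = TBW · (Na/140 − 1)
= 66 · (156/140 − 1)
= 66 · 0.1143
= 7.54 L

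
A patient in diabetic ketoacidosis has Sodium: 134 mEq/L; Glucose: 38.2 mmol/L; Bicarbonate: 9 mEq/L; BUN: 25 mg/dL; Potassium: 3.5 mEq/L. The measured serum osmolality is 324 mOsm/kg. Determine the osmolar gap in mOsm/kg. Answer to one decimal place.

8.9 mOsm/kg

Calculated osmolality = 2·Na + glucose + BUN/2.8
= 2·134 + 38.2 + 25/2.8
= 268 + 38.20 + 8.93
= 315.13 mOsm/kg ≈ 315.1 mOsm/kg
Osmolar gap = measured − calculated = 324 − 315.1 = 8.9 mOsm/kg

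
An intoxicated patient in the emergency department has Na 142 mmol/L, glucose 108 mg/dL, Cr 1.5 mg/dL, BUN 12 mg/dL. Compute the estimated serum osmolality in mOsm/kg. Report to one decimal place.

294.3 mOsm/kg

Calculated osmolality = 2·Na + glucose/18 + BUN/2.8
= 2·142 + 108/18 + 12/2.8
= 284 + 6 + 4.29
= 294.29 mOsm/kg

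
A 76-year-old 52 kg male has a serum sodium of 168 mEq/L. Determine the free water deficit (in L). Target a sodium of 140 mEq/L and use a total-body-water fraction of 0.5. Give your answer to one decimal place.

TBW = 0.5 · 52 = 26 L
Free water deficit = TBW · (Na/140 − 1)
= 26 · (168/140 − 1)
= 26 · 0.2
= 5.2 L

5.2 L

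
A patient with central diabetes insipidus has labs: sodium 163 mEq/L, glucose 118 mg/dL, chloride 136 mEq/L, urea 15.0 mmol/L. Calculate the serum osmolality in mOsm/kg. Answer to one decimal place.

Calculated osmolality = 2·Na + glucose/18 + urea
= 2·163 + 118/18 + 15
= 326 + 6.56 + 15
= 347.56 mOsm/kg

347.6 mOsm/kg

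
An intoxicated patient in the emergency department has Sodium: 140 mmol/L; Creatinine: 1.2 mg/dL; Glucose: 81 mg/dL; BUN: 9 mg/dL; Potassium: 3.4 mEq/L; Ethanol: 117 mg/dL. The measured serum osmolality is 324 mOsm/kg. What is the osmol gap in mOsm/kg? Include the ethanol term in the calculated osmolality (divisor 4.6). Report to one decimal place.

10.9 mOsm/kg

Calculated osmolality = 2·Na + glucose/18 + BUN/2.8 + ethanol/4.6
= 2·140 + 81/18 + 9/2.8 + 117/4.6
= 280 + 4.50 + 3.21 + 25.43
= 313.14 mOsm/kg ≈ 313.1 mOsm/kg
Osmolar gap = measured − calculated = 324 − 313.1 = 10.9 mOsm/kg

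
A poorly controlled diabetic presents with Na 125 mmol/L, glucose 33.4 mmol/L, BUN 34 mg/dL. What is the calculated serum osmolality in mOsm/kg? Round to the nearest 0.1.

295.5 mOsm/kg

Calculated osmolality = 2·Na + glucose + BUN/2.8
= 2·125 + 33.4 + 34/2.8
= 250 + 33.40 + 12.14
= 295.54 mOsm/kg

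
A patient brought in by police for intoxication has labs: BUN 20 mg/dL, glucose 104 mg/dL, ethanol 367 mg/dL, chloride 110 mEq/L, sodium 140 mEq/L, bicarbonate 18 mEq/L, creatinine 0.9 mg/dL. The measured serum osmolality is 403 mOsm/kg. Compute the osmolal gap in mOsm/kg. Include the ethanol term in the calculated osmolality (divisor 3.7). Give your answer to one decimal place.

Calculated osmolality = 2·Na + glucose/18 + BUN/2.8 + ethanol/3.7
= 2·140 + 104/18 + 20/2.8 + 367/3.7
= 280 + 5.78 + 7.14 + 99.19
= 392.11 mOsm/kg ≈ 392.1 mOsm/kg
Osmolar gap = measured − calculated = 403 − 392.1 = 10.9 mOsm/kg

10.9 mOsm/kg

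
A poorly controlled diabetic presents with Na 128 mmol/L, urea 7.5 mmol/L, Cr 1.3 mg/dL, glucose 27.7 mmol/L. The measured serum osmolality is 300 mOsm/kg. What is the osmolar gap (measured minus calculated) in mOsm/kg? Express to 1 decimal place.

Calculated osmolality = 2·Na + glucose + urea
= 2·128 + 27.7 + 7.5
= 256 + 27.70 + 7.50
= 291.2 mOsm/kg ≈ 291.2 mOsm/kg
Osmolar gap = measured − calculated = 300 − 291.2 = 8.8 mOsm/kg

8.8 mOsm/kg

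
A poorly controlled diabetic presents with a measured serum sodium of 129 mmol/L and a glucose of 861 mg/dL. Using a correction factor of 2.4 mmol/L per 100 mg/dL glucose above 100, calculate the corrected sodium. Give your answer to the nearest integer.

147 mmol/L

Corrected Na = measured Na + 2.4 · (glucose − 100)/100
= 129 + 2.4 · (861 − 100)/100
= 129 + 18.3
= 147.3 mmol/L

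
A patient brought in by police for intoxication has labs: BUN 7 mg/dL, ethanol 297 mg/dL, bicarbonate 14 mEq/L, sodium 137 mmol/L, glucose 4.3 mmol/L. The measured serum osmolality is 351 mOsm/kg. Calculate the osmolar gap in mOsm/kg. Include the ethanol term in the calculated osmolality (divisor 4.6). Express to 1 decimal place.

Calculated osmolality = 2·Na + glucose + BUN/2.8 + ethanol/4.6
= 2·137 + 4.3 + 7/2.8 + 297/4.6
= 274 + 4.30 + 2.50 + 64.57
= 345.37 mOsm/kg ≈ 345.4 mOsm/kg
Osmolar gap = measured − calculated = 351 − 345.4 = 5.6 mOsm/kg

5.6 mOsm/kg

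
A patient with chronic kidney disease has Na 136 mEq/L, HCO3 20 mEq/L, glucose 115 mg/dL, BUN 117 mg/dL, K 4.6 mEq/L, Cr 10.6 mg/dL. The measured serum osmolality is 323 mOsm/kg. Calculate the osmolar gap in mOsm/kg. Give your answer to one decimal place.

Calculated osmolality = 2·Na + glucose/18 + BUN/2.8
= 2·136 + 115/18 + 117/2.8
= 272 + 6.39 + 41.79
= 320.18 mOsm/kg ≈ 320.2 mOsm/kg
Osmolar gap = measured − calculated = 323 − 320.2 = 2.8 mOsm/kg

2.8 mOsm/kg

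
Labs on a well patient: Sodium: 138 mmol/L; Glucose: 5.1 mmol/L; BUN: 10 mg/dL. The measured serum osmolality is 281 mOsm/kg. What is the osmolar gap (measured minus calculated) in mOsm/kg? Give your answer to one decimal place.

-3.7 mOsm/kg

Calculated osmolality = 2·Na + glucose + BUN/2.8
= 2·138 + 5.1 + 10/2.8
= 276 + 5.10 + 3.57
= 284.67 mOsm/kg ≈ 284.7 mOsm/kg
Osmolar gap = measured − calculated = 281 − 284.7 = -3.7 mOsm/kg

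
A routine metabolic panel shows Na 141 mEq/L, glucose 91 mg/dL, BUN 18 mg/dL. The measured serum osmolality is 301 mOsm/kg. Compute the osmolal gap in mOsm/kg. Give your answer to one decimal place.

7.5 mOsm/kg

Calculated osmolality = 2·Na + glucose/18 + BUN/2.8
= 2·141 + 91/18 + 18/2.8
= 282 + 5.06 + 6.43
= 293.49 mOsm/kg ≈ 293.5 mOsm/kg
Osmolar gap = measured − calculated = 301 − 293.5 = 7.5 mOsm/kg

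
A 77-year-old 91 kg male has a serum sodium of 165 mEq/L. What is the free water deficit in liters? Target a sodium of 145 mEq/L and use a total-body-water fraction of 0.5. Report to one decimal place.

6.3 L

TBW = 0.5 · 91 = 45.5 L
Free water deficit = TBW · (Na/145 − 1)
= 45.5 · (165/145 − 1)
= 45.5 · 0.1379
= 6.27 L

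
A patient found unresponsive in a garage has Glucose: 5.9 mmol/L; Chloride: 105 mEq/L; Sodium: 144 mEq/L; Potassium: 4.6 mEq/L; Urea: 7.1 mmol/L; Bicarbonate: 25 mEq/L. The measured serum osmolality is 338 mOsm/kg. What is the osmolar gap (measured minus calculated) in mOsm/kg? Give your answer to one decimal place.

Calculated osmolality = 2·Na + glucose + urea
= 2·144 + 5.9 + 7.1
= 288 + 5.90 + 7.10
= 301 mOsm/kg ≈ 301.0 mOsm/kg
Osmolar gap = measured − calculated = 338 − 301.0 = 37.0 mOsm/kg

37.0 mOsm/kg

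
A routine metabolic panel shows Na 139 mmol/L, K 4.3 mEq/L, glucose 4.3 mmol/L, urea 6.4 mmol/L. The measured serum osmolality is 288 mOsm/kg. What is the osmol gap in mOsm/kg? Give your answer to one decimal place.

-0.7 mOsm/kg

Calculated osmolality = 2·Na + glucose + urea
= 2·139 + 4.3 + 6.4
= 278 + 4.30 + 6.40
= 288.7 mOsm/kg ≈ 288.7 mOsm/kg
Osmolar gap = measured − calculated = 288 − 288.7 = -0.7 mOsm/kg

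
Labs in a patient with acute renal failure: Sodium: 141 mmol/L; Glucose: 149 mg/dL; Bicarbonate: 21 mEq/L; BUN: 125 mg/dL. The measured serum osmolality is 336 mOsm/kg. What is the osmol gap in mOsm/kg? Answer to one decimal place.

Calculated osmolality = 2·Na + glucose/18 + BUN/2.8
= 2·141 + 149/18 + 125/2.8
= 282 + 8.28 + 44.64
= 334.92 mOsm/kg ≈ 334.9 mOsm/kg
Osmolar gap = measured − calculated = 336 − 334.9 = 1.1 mOsm/kg

1.1 mOsm/kg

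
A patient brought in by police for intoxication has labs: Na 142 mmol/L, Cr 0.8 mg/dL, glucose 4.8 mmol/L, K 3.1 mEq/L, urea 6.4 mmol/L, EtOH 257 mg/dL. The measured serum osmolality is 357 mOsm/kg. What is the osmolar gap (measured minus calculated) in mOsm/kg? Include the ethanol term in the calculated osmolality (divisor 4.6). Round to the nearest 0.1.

Calculated osmolality = 2·Na + glucose + urea + ethanol/4.6
= 2·142 + 4.8 + 6.4 + 257/4.6
= 284 + 4.80 + 6.40 + 55.87
= 351.07 mOsm/kg ≈ 351.1 mOsm/kg
Osmolar gap = measured − calculated = 357 − 351.1 = 5.9 mOsm/kg

5.9 mOsm/kg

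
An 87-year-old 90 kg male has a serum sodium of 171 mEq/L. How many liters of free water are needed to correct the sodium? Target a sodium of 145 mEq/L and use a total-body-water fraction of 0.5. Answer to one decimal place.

8.1 L

TBW = 0.5 · 90 = 45 L
Free water deficit = TBW · (Na/145 − 1)
= 45 · (171/145 − 1)
= 45 · 0.1793
= 8.07 L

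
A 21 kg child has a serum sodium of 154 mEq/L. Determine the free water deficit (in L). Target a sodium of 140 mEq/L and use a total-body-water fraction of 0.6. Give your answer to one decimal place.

1.3 L

TBW = 0.6 · 21 = 12.6 L
Free water deficit = TBW · (Na/140 − 1)
= 12.6 · (154/140 − 1)
= 12.6 · 0.1
= 1.26 L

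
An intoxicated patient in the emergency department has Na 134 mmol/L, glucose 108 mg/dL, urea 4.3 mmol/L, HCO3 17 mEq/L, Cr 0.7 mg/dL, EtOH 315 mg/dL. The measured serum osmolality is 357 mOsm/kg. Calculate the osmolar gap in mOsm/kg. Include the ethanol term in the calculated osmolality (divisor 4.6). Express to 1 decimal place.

10.2 mOsm/kg

Calculated osmolality = 2·Na + glucose/18 + urea + ethanol/4.6
= 2·134 + 108/18 + 4.3 + 315/4.6
= 268 + 6 + 4.30 + 68.48
= 346.78 mOsm/kg ≈ 346.8 mOsm/kg
Osmolar gap = measured − calculated = 357 − 346.8 = 10.2 mOsm/kg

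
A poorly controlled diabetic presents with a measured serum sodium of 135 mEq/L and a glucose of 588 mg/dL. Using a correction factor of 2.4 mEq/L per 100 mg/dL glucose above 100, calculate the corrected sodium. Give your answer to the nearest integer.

147 mEq/L

Corrected Na = measured Na + 2.4 · (glucose − 100)/100
= 135 + 2.4 · (588 − 100)/100
= 135 + 11.7
= 146.7 mEq/L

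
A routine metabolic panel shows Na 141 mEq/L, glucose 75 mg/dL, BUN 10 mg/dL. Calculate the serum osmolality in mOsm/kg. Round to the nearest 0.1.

Calculated osmolality = 2·Na + glucose/18 + BUN/2.8
= 2·141 + 75/18 + 10/2.8
= 282 + 4.17 + 3.57
= 289.74 mOsm/kg

289.7 mOsm/kg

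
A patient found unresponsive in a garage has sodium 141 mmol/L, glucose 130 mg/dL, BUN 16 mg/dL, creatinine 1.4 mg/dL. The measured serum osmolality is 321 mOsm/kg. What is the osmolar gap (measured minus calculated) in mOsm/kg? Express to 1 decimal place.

26.1 mOsm/kg

Calculated osmolality = 2·Na + glucose/18 + BUN/2.8
= 2·141 + 130/18 + 16/2.8
= 282 + 7.22 + 5.71
= 294.93 mOsm/kg ≈ 294.9 mOsm/kg
Osmolar gap = measured − calculated = 321 − 294.9 = 26.1 mOsm/kg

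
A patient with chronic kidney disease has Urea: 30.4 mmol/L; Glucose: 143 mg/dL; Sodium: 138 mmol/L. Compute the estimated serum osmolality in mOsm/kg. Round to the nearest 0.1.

314.3 mOsm/kg

Calculated osmolality = 2·Na + glucose/18 + urea
= 2·138 + 143/18 + 30.4
= 276 + 7.94 + 30.40
= 314.34 mOsm/kg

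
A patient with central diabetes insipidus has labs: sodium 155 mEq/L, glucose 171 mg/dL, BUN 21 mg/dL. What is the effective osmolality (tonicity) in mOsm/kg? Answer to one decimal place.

319.5 mOsm/kg

Effective osmolality excludes urea (freely permeant across cell membranes):
2·Na + glucose/18
= 2·155 + 171/18
= 310 + 9.5
= 319.5 mOsm/kg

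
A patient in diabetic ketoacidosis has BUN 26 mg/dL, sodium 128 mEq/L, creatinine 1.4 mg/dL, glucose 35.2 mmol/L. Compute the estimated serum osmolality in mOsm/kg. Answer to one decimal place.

Calculated osmolality = 2·Na + glucose + BUN/2.8
= 2·128 + 35.2 + 26/2.8
= 256 + 35.20 + 9.29
= 300.49 mOsm/kg

300.5 mOsm/kg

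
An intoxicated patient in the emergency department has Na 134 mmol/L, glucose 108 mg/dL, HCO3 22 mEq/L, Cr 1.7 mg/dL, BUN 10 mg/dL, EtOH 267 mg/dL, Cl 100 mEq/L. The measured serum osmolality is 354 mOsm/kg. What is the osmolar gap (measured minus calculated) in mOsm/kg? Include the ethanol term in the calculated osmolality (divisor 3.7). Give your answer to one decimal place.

Calculated osmolality = 2·Na + glucose/18 + BUN/2.8 + ethanol/3.7
= 2·134 + 108/18 + 10/2.8 + 267/3.7
= 268 + 6 + 3.57 + 72.16
= 349.73 mOsm/kg ≈ 349.7 mOsm/kg
Osmolar gap = measured − calculated = 354 − 349.7 = 4.3 mOsm/kg

4.3 mOsm/kg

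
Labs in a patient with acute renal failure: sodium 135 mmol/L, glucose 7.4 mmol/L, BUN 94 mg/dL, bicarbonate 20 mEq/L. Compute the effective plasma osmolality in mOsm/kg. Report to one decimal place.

277.4 mOsm/kg

Effective osmolality excludes urea (freely permeant across cell membranes):
2·Na + glucose
= 2·135 + 7.4
= 270 + 7.4
= 277.4 mOsm/kg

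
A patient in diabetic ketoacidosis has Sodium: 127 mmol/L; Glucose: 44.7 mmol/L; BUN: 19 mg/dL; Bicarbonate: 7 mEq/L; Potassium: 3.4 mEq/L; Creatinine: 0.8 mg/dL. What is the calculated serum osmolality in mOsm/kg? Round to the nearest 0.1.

Calculated osmolality = 2·Na + glucose + BUN/2.8
= 2·127 + 44.7 + 19/2.8
= 254 + 44.70 + 6.79
= 305.49 mOsm/kg

305.5 mOsm/kg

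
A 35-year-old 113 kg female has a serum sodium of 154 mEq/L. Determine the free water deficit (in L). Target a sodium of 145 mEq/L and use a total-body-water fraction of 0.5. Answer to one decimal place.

TBW = 0.5 · 113 = 56.5 L
Free water deficit = TBW · (Na/145 − 1)
= 56.5 · (154/145 − 1)
= 56.5 · 0.0621
= 3.51 L

3.5 L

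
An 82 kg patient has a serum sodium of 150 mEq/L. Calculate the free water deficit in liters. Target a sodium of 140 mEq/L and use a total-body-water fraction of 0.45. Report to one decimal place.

2.6 L

TBW = 0.45 · 82 = 36.9 L
Free water deficit = TBW · (Na/140 − 1)
= 36.9 · (150/140 − 1)
= 36.9 · 0.0714
= 2.63 L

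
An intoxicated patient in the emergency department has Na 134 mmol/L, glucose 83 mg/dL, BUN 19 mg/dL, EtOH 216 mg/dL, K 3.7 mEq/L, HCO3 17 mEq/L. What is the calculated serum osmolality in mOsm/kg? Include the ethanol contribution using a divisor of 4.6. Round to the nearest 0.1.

326.4 mOsm/kg

Calculated osmolality = 2·Na + glucose/18 + BUN/2.8 + ethanol/4.6
= 2·134 + 83/18 + 19/2.8 + 216/4.6
= 268 + 4.61 + 6.79 + 46.96
= 326.36 mOsm/kg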